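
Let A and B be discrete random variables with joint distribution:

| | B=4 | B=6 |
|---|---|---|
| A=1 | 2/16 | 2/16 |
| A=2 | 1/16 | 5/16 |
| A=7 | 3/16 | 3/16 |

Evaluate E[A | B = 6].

P(B = 6) = 5/8.
Σ A·P over the event = 1·(2/16) + 2·(5/16) + 7·(3/16) = 33/16.
E[A | B = 6] = (33/16) / (5/8) = 33/10.

33/10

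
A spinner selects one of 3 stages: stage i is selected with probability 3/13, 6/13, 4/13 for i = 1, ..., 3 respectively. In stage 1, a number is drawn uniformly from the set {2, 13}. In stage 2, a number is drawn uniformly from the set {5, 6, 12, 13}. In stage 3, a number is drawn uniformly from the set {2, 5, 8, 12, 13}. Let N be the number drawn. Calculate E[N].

217/26

E[N | stage 1] = (2+13)/2 = 15/2.
E[N | stage 2] = (5+6+12+13)/4 = 9.
E[N | stage 3] = (2+5+8+12+13)/5 = 8.
By the law of total expectation,
E[N] = (3/13)·(15/2) + (6/13)·(9) + (4/13)·(8) = 217/26.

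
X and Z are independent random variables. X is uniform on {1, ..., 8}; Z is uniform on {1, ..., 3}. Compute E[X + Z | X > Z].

P(X > Z) = 3/4.
Summing (X+Z)·P(x,y) over outcomes with X > Z gives 11/2.
E[X + Z | X > Z] = (11/2) / (3/4) = 22/3.

22/3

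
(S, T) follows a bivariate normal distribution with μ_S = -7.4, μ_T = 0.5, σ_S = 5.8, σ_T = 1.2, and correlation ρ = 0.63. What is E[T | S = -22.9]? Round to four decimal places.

-1.5203

The regression of T on S has slope ρ·σ_T/σ_S and passes through (μ_S, μ_T).
E[T | S=-22.9] = 0.5 + (0.63)·(1.2/5.8)·(-22.9 − (-7.4)) = 0.5 + (0.13034)·(-15.5) = -1.5203.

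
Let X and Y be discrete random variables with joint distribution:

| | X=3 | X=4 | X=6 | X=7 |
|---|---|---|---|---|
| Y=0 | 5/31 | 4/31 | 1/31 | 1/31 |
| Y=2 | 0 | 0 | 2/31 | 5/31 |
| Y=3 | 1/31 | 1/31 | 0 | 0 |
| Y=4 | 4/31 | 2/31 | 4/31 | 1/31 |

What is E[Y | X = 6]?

P(X = 6) = 7/31.
Σ Y·P over the event = 0·(1/31) + 2·(2/31) + 4·(4/31) = 20/31.
E[Y | X = 6] = (20/31) / (7/31) = 20/7.

20/7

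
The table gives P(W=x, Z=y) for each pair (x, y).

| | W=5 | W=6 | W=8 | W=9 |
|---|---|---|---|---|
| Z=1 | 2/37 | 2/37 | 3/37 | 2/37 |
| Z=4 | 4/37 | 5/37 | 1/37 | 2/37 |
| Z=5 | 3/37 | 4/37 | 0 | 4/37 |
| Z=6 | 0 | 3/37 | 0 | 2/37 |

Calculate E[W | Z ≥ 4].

P(Z ≥ 4) = 28/37.
Summing W·P(W=x,Z=y) over the conditioning event gives 187/37.
E[W | Z ≥ 4] = (187/37) / (28/37) = 187/28.

187/28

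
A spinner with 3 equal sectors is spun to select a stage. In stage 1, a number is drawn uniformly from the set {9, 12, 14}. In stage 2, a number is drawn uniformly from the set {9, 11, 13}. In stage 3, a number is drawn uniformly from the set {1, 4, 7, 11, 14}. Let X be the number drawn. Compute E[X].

E[X | stage 1] = (9+12+14)/3 = 35/3.
E[X | stage 2] = (9+11+13)/3 = 11.
E[X | stage 3] = (1+4+7+11+14)/5 = 37/5.
E[X] = (1/3)·(35/3) + (1/3)·(11) + (1/3)·(37/5) = 451/45.

451/45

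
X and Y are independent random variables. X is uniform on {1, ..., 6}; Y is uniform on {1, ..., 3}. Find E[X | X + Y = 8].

Outcomes with X + Y = 8: (5,3), (6,2), each with probability 1/18.
E[X | X + Y = 8] = (5 + 6) / 2 = 11/2.

11/2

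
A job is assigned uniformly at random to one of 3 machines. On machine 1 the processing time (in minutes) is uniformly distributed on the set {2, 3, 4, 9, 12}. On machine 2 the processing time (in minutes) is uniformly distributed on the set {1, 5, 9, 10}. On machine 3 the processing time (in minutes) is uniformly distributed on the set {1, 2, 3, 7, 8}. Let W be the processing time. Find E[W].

329/60

E[W | machine 1] = (2+3+4+9+12)/5 = 6.
E[W | machine 2] = (1+5+9+10)/4 = 25/4.
E[W | machine 3] = (1+2+3+7+8)/5 = 21/5.
By the law of total expectation,
E[W] = (1/3)·(6) + (1/3)·(25/4) + (1/3)·(21/5) = 329/60.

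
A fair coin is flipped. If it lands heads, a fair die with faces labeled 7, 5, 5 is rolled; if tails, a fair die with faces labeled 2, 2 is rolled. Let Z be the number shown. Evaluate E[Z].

23/6

E[Z | heads] = (7+5+5)/3 = 17/3.
E[Z | tails] = (2+2)/2 = 2.
E[Z] = (1/2)·(17/3) + (1/2)·(2) = 23/6.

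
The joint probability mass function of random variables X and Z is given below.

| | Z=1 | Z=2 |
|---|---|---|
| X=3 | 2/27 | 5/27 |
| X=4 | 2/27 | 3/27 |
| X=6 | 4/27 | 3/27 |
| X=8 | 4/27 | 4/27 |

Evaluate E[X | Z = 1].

35/6

P(Z = 1) = 4/9.
Σ X·P over the event = 3·(2/27) + 4·(2/27) + 6·(4/27) + 8·(4/27) = 70/27.
E[X | Z = 1] = (70/27) / (4/9) = 35/6.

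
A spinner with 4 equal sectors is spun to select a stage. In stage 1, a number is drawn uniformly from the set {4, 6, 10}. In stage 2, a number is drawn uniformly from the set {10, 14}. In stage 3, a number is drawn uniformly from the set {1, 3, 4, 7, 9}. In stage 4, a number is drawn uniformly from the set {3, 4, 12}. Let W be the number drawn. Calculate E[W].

149/20

E[W | stage 1] = (4+6+10)/3 = 20/3.
E[W | stage 2] = (10+14)/2 = 12.
E[W | stage 3] = (1+3+4+7+9)/5 = 24/5.
E[W | stage 4] = (3+4+12)/3 = 19/3.
By the law of total expectation,
E[W] = (1/4)·(20/3) + (1/4)·(12) + (1/4)·(24/5) + (1/4)·(19/3) = 149/20.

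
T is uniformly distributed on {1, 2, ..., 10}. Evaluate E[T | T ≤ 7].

4

Given T ≤ 7, T is equally likely to be any of {1, 2, 3, 4, 5, 6, 7}.
E[T | T ≤ 7] = (1 + 2 + 3 + 4 + 5 + 6 + 7) / 7 = 4.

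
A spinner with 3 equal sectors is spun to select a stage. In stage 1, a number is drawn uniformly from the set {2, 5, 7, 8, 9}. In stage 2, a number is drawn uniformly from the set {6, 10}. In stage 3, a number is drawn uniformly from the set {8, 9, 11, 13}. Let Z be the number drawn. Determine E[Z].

E[Z | stage 1] = (2+5+7+8+9)/5 = 31/5.
E[Z | stage 2] = (6+10)/2 = 8.
E[Z | stage 3] = (8+9+11+13)/4 = 41/4.
E[Z] = (1/3)·(31/5) + (1/3)·(8) + (1/3)·(41/4) = 163/20.

163/20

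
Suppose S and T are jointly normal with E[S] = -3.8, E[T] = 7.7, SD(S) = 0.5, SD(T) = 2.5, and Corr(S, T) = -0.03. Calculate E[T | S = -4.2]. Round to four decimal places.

7.7600

For a bivariate normal, E[T | S=x] = μ_T + ρ·(σ_T/σ_S)·(x − μ_S).
E[T | S=-4.2] = 7.7 + (-0.03)·(2.5/0.5)·(-4.2 − (-3.8)) = 7.7 + (-0.15)·(-0.4) = 7.7600.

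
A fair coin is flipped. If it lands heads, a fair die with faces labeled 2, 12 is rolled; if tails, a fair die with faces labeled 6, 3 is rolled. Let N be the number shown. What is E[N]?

23/4

E[N | heads] = (2+12)/2 = 7.
E[N | tails] = (6+3)/2 = 9/2.
By the law of total expectation,
E[N] = (1/2)·(7) + (1/2)·(9/2) = 23/4.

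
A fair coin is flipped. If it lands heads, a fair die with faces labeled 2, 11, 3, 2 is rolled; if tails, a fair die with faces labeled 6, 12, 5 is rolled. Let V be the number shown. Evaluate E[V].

73/12

E[V | heads] = (2+11+3+2)/4 = 9/2.
E[V | tails] = (6+12+5)/3 = 23/3.
E[V] = (1/2)·(9/2) + (1/2)·(23/3) = 73/12.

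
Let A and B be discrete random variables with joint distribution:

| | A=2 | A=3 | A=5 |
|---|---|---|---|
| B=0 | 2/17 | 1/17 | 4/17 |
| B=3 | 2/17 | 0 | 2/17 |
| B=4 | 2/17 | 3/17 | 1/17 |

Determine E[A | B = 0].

P(B = 0) = 7/17.
Σ A·P over the event = 2·(2/17) + 3·(1/17) + 5·(4/17) = 27/17.
E[A | B = 0] = (27/17) / (7/17) = 27/7.

27/7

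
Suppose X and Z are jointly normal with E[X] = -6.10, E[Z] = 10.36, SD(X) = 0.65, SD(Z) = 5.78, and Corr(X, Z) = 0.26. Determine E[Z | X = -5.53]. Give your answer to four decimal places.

The regression of Z on X has slope ρ·σ_Z/σ_X and passes through (μ_X, μ_Z).
E[Z | X=-5.53] = 10.36 + (0.26)·(5.78/0.65)·(-5.53 − (-6.10)) = 10.36 + (2.312)·(0.57) = 11.6778.

11.6778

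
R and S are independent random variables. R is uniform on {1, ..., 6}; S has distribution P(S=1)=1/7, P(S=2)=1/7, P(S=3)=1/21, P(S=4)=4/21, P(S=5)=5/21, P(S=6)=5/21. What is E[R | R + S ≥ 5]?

P(R + S ≥ 5) = 55/63.
Summing R·P(x,y) over outcomes with R + S ≥ 5 gives 59/18.
E[R | R + S ≥ 5] = (59/18) / (55/63) = 413/110.

413/110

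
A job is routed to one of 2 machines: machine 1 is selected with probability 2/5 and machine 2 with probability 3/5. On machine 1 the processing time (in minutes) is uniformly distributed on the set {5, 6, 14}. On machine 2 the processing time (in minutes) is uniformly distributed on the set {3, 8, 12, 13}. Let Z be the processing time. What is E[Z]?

E[Z | machine 1] = (5+6+14)/3 = 25/3.
E[Z | machine 2] = (3+8+12+13)/4 = 9.
E[Z] = (2/5)·(25/3) + (3/5)·(9) = 131/15.

131/15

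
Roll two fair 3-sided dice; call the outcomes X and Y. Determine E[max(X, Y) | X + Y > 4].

3

P(X + Y > 4) = 1/3.
Summing max(X,Y)·P(x,y) over outcomes with X + Y > 4 gives 1.
E[max(X, Y) | X + Y > 4] = (1) / (1/3) = 3.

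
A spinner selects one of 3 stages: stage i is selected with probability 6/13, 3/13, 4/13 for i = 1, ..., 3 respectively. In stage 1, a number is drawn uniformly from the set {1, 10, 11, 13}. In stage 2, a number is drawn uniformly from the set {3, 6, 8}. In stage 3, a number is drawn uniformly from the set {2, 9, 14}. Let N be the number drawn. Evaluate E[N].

617/78

E[N | stage 1] = (1+10+11+13)/4 = 35/4.
E[N | stage 2] = (3+6+8)/3 = 17/3.
E[N | stage 3] = (2+9+14)/3 = 25/3.
By the law of total expectation,
E[N] = (6/13)·(35/4) + (3/13)·(17/3) + (4/13)·(25/3) = 617/78.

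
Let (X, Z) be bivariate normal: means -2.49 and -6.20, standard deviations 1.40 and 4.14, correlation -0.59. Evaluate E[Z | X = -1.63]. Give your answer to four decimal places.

For a bivariate normal, E[Z | X=x] = μ_Z + ρ·(σ_Z/σ_X)·(x − μ_X).
E[Z | X=-1.63] = -6.20 + (-0.59)·(4.14/1.40)·(-1.63 − (-2.49)) = -6.20 + (-1.74471)·(0.86) = -7.7005.

-7.7005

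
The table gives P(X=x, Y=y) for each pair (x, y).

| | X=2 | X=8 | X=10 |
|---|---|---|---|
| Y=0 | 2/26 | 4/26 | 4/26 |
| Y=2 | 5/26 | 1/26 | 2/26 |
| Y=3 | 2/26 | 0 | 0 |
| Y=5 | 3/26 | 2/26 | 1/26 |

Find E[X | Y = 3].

P(Y = 3) = 1/13.
Σ X·P over the event = 2·(2/26) = 2/13.
E[X | Y = 3] = (2/13) / (1/13) = 2.

2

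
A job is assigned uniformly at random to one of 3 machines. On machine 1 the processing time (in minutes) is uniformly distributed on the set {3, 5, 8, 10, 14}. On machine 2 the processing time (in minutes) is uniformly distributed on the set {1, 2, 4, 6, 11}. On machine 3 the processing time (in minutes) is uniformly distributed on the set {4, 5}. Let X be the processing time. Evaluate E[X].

173/30

E[X | machine 1] = (3+5+8+10+14)/5 = 8.
E[X | machine 2] = (1+2+4+6+11)/5 = 24/5.
E[X | machine 3] = (4+5)/2 = 9/2.
By the law of total expectation,
E[X] = (1/3)·(8) + (1/3)·(24/5) + (1/3)·(9/2) = 173/30.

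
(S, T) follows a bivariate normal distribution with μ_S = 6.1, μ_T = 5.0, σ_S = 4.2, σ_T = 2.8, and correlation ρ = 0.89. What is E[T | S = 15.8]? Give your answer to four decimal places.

The regression of T on S has slope ρ·σ_T/σ_S and passes through (μ_S, μ_T).
E[T | S=15.8] = 5.0 + (0.89)·(2.8/4.2)·(15.8 − (6.1)) = 5.0 + (0.59333)·(9.7) = 10.7553.

10.7553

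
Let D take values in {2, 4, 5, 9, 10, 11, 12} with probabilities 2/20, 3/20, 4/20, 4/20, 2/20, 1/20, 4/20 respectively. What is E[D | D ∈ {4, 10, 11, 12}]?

P(D ∈ {4, 10, 11, 12}) = 1/2.
Σ over the event: 4·3/20 + 10·1/10 + 11·1/20 + 12·1/5 = 91/20.
E[D | D ∈ {4, 10, 11, 12}] = (91/20) / (1/2) = 91/10.

91/10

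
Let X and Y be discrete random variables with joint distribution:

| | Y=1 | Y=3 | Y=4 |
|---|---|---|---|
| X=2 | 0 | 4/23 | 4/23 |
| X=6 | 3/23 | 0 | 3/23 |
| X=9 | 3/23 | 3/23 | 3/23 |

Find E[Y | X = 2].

P(X = 2) = 8/23.
Σ Y·P over the event = 3·(4/23) + 4·(4/23) = 28/23.
E[Y | X = 2] = (28/23) / (8/23) = 7/2.

7/2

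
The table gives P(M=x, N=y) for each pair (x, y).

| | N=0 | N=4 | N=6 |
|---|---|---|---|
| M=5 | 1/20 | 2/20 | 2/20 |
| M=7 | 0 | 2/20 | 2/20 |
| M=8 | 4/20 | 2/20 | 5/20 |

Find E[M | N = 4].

P(N = 4) = 3/10.
Σ M·P over the event = 5·(2/20) + 7·(2/20) + 8·(2/20) = 2.
E[M | N = 4] = (2) / (3/10) = 20/3.

20/3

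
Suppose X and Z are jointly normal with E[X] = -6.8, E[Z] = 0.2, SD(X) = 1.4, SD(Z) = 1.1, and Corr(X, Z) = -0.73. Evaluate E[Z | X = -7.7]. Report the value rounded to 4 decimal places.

For a bivariate normal, E[Z | X=x] = μ_Z + ρ·(σ_Z/σ_X)·(x − μ_X).
E[Z | X=-7.7] = 0.2 + (-0.73)·(1.1/1.4)·(-7.7 − (-6.8)) = 0.2 + (-0.57357)·(-0.9) = 0.7162.

0.7162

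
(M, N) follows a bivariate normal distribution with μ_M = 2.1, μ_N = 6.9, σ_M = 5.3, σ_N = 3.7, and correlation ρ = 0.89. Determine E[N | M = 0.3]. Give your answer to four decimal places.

For a bivariate normal, E[N | M=x] = μ_N + ρ·(σ_N/σ_M)·(x − μ_M).
E[N | M=0.3] = 6.9 + (0.89)·(3.7/5.3)·(0.3 − (2.1)) = 6.9 + (0.62132)·(-1.8) = 5.7816.

5.7816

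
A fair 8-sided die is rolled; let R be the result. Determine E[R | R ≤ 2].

Given R ≤ 2, R is equally likely to be any of {1, 2}.
E[R | R ≤ 2] = (1 + 2) / 2 = 3/2.

3/2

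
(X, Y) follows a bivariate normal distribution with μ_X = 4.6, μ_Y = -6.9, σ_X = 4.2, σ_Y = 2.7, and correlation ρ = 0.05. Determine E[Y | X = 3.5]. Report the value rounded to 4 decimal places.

E[Y | X=x] = μ_Y + ρ(σ_Y/σ_X)(x − μ_X) for jointly normal variables.
E[Y | X=3.5] = -6.9 + (0.05)·(2.7/4.2)·(3.5 − (4.6)) = -6.9 + (0.032143)·(-1.1) = -6.9354.

-6.9354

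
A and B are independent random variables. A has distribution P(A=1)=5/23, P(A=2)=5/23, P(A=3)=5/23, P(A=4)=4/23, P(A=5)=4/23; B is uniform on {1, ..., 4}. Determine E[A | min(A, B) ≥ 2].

P(min(A, B) ≥ 2) = 27/46.
Summing A·P(x,y) over outcomes with min(A, B) ≥ 2 gives 183/92.
E[A | min(A, B) ≥ 2] = (183/92) / (27/46) = 61/18.

61/18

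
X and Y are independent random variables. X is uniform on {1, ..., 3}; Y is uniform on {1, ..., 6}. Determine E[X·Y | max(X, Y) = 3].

Outcomes with max(X, Y) = 3: (1,3), (2,3), (3,1), (3,2), (3,3), each with probability 1/18.
E[X·Y | max(X, Y) = 3] = (3 + 6 + 3 + 6 + 9) / 5 = 27/5.

27/5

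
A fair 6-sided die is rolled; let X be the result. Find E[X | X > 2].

Given X > 2, X is equally likely to be any of {3, 4, 5, 6}.
E[X | X > 2] = (3 + 4 + 5 + 6) / 4 = 9/2.

9/2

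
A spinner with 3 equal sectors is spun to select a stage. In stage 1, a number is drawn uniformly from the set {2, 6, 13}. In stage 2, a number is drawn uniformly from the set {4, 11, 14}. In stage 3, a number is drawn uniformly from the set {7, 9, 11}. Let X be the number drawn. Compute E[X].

E[X | stage 1] = (2+6+13)/3 = 7.
E[X | stage 2] = (4+11+14)/3 = 29/3.
E[X | stage 3] = (7+9+11)/3 = 9.
E[X] = (1/3)·(7) + (1/3)·(29/3) + (1/3)·(9) = 77/9.

77/9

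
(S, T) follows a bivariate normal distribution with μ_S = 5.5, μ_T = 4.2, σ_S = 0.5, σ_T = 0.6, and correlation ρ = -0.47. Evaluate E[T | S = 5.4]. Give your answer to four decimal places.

4.2564

For a bivariate normal, E[T | S=x] = μ_T + ρ·(σ_T/σ_S)·(x − μ_S).
E[T | S=5.4] = 4.2 + (-0.47)·(0.6/0.5)·(5.4 − (5.5)) = 4.2 + (-0.564)·(-0.1) = 4.2564.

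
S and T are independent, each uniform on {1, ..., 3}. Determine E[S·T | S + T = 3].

P(S + T = 3) = 2/9.
Summing ST·P(x,y) over outcomes with S + T = 3 gives 4/9.
E[S·T | S + T = 3] = (4/9) / (2/9) = 2.

2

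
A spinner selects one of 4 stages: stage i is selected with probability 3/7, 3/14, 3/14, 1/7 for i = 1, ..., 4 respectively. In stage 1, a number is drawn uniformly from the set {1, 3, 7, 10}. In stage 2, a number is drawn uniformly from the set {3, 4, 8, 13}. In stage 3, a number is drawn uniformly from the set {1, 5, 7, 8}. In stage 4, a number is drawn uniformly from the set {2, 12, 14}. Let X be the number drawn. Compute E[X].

E[X | stage 1] = (1+3+7+10)/4 = 21/4.
E[X | stage 2] = (3+4+8+13)/4 = 7.
E[X | stage 3] = (1+5+7+8)/4 = 21/4.
E[X | stage 4] = (2+12+14)/3 = 28/3.
By the law of total expectation,
E[X] = (3/7)·(21/4) + (3/14)·(7) + (3/14)·(21/4) + (1/7)·(28/3) = 149/24.

149/24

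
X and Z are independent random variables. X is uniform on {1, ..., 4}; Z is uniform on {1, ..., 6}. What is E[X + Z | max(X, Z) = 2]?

10/3

Outcomes with max(X, Z) = 2: (1,2), (2,1), (2,2), each with probability 1/24.
E[X + Z | max(X, Z) = 2] = (3 + 3 + 4) / 3 = 10/3.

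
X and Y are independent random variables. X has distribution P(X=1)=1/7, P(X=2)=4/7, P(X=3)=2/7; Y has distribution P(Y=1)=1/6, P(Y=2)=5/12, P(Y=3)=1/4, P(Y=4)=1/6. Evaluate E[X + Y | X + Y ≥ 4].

340/69

P(X + Y ≥ 4) = 23/28.
Summing (X+Y)·P(x,y) over outcomes with X + Y ≥ 4 gives 85/21.
E[X + Y | X + Y ≥ 4] = (85/21) / (23/28) = 340/69.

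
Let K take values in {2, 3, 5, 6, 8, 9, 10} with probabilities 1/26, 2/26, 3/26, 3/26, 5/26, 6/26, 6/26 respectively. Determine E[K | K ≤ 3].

P(K ≤ 3) = 3/26.
Σ over the event: 2·1/26 + 3·1/13 = 4/13.
E[K | K ≤ 3] = (4/13) / (3/26) = 8/3.

8/3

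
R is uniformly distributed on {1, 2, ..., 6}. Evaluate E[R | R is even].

Given R is even, R is equally likely to be any of {2, 4, 6}.
E[R | R is even] = (2 + 4 + 6) / 3 = 4.

4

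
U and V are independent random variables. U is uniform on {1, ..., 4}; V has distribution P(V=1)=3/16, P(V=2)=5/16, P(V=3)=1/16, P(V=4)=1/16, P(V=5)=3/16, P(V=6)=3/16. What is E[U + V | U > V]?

P(U > V) = 5/16.
Summing (U+V)·P(x,y) over outcomes with U > V gives 49/32.
E[U + V | U > V] = (49/32) / (5/16) = 49/10.

49/10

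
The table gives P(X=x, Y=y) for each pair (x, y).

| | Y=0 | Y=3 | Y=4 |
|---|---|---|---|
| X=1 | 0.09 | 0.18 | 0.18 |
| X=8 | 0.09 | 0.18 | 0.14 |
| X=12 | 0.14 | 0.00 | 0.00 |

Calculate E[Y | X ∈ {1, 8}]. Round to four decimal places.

2.7442

P(X ∈ {1, 8}) = 0.86.
Σ Y·P over the event = 0·(0.09) + 3·(0.18) + 4·(0.18) + 0·(0.09) + 3·(0.18) + 4·(0.14) = 2.36.
E[Y | X ∈ {1, 8}] = (2.36) / (0.86) = 2.7442.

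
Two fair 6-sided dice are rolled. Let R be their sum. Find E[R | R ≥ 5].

P(R ≥ 5) = 5/6.
Σ over the event: 5·1/9 + 6·5/36 + 7·1/6 + 8·5/36 + 9·1/9 + 10·1/12 + 11·1/18 + 12·1/36 = 58/9.
E[R | R ≥ 5] = (58/9) / (5/6) = 116/15.

116/15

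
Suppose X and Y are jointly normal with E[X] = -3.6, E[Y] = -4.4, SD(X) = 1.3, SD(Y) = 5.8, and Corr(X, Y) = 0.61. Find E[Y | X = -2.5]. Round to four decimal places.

For a bivariate normal, E[Y | X=x] = μ_Y + ρ·(σ_Y/σ_X)·(x − μ_X).
E[Y | X=-2.5] = -4.4 + (0.61)·(5.8/1.3)·(-2.5 − (-3.6)) = -4.4 + (2.72154)·(1.1) = -1.4063.

-1.4063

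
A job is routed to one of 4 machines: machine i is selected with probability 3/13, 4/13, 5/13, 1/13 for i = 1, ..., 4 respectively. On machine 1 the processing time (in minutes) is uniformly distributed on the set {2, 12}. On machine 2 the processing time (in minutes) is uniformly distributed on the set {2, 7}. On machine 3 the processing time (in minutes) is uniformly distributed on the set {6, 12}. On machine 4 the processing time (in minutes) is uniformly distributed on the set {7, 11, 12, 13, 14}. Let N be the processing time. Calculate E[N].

477/65

E[N | machine 1] = (2+12)/2 = 7.
E[N | machine 2] = (2+7)/2 = 9/2.
E[N | machine 3] = (6+12)/2 = 9.
E[N | machine 4] = (7+11+12+13+14)/5 = 57/5.
E[N] = (3/13)·(7) + (4/13)·(9/2) + (5/13)·(9) + (1/13)·(57/5) = 477/65.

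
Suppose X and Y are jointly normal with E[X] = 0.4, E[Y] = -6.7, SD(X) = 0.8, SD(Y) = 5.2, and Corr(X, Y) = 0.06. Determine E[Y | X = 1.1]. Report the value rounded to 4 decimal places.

E[Y | X=x] = μ_Y + ρ(σ_Y/σ_X)(x − μ_X) for jointly normal variables.
E[Y | X=1.1] = -6.7 + (0.06)·(5.2/0.8)·(1.1 − (0.4)) = -6.7 + (0.39)·(0.7) = -6.4270.

-6.4270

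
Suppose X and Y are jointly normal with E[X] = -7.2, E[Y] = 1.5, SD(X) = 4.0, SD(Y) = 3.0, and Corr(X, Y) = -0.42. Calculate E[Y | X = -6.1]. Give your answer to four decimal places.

1.1535

The regression of Y on X has slope ρ·σ_Y/σ_X and passes through (μ_X, μ_Y).
E[Y | X=-6.1] = 1.5 + (-0.42)·(3.0/4.0)·(-6.1 − (-7.2)) = 1.5 + (-0.315)·(1.1) = 1.1535.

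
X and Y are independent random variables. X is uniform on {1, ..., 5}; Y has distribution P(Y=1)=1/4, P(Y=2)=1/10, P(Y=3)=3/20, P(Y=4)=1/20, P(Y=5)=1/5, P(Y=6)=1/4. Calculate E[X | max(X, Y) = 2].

P(max(X, Y) = 2) = 9/100.
Summing X·P(x,y) over outcomes with max(X, Y) = 2 gives 4/25.
E[X | max(X, Y) = 2] = (4/25) / (9/100) = 16/9.

16/9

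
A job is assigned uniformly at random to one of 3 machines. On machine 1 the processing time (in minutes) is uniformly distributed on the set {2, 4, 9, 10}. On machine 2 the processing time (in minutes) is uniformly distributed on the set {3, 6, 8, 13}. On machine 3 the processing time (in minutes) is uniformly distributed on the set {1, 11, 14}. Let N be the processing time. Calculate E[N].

E[N | machine 1] = (2+4+9+10)/4 = 25/4.
E[N | machine 2] = (3+6+8+13)/4 = 15/2.
E[N | machine 3] = (1+11+14)/3 = 26/3.
By the law of total expectation,
E[N] = (1/3)·(25/4) + (1/3)·(15/2) + (1/3)·(26/3) = 269/36.

269/36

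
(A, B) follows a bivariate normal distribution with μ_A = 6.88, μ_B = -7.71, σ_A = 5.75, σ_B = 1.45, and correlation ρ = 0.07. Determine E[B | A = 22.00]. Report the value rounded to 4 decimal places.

-7.4431

E[B | A=x] = μ_B + ρ(σ_B/σ_A)(x − μ_A) for jointly normal variables.
E[B | A=22.00] = -7.71 + (0.07)·(1.45/5.75)·(22.00 − (6.88)) = -7.71 + (0.017652)·(15.12) = -7.4431.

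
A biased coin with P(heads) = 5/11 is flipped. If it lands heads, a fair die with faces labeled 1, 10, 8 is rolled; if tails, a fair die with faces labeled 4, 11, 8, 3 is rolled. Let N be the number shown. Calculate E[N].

212/33

E[N | heads] = (1+10+8)/3 = 19/3.
E[N | tails] = (4+11+8+3)/4 = 13/2.
By the law of total expectation,
E[N] = (5/11)·(19/3) + (6/11)·(13/2) = 212/33.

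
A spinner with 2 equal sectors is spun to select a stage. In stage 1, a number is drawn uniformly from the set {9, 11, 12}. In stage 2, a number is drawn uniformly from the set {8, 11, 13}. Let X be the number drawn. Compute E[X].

E[X | stage 1] = (9+11+12)/3 = 32/3.
E[X | stage 2] = (8+11+13)/3 = 32/3.
By the law of total expectation,
E[X] = (1/2)·(32/3) + (1/2)·(32/3) = 32/3.

32/3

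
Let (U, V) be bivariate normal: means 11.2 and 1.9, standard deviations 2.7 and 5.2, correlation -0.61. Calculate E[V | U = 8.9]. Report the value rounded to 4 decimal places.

For a bivariate normal, E[V | U=x] = μ_V + ρ·(σ_V/σ_U)·(x − μ_U).
E[V | U=8.9] = 1.9 + (-0.61)·(5.2/2.7)·(8.9 − (11.2)) = 1.9 + (-1.17481)·(-2.3) = 4.6021.

4.6021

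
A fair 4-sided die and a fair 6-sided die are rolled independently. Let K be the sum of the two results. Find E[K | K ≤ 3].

8/3

P(K ≤ 3) = 1/8.
Σ over the event: 2·1/24 + 3·1/12 = 1/3.
E[K | K ≤ 3] = (1/3) / (1/8) = 8/3.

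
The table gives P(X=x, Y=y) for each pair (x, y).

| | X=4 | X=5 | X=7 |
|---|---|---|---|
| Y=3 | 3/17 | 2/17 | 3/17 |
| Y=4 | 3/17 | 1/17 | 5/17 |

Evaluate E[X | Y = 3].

P(Y = 3) = 8/17.
Σ X·P over the event = 4·(3/17) + 5·(2/17) + 7·(3/17) = 43/17.
E[X | Y = 3] = (43/17) / (8/17) = 43/8.

43/8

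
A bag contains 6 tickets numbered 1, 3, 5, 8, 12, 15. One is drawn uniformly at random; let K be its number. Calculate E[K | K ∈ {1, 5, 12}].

P(K ∈ {1, 5, 12}) = 1/2.
Σ over the event: 1·1/6 + 5·1/6 + 12·1/6 = 3.
E[K | K ∈ {1, 5, 12}] = (3) / (1/2) = 6.

6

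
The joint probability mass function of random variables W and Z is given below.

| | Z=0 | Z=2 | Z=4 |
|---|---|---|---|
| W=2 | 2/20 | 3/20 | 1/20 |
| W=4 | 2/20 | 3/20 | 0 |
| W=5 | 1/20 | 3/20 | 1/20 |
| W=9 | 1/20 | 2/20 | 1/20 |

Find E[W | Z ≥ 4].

P(Z ≥ 4) = 3/20.
Σ W·P over the event = 2·(1/20) + 5·(1/20) + 9·(1/20) = 4/5.
E[W | Z ≥ 4] = (4/5) / (3/20) = 16/3.

16/3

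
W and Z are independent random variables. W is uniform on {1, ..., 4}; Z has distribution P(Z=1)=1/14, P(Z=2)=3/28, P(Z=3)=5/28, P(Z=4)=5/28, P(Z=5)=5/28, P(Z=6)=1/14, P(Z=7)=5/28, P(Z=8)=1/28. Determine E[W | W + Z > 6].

P(W + Z > 6) = 31/56.
Summing W·P(x,y) over outcomes with W + Z > 6 gives 45/28.
E[W | W + Z > 6] = (45/28) / (31/56) = 90/31.

90/31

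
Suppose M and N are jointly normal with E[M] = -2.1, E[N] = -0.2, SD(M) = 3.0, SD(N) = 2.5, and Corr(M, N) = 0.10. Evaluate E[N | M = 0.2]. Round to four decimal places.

-0.0083

For a bivariate normal, E[N | M=x] = μ_N + ρ·(σ_N/σ_M)·(x − μ_M).
E[N | M=0.2] = -0.2 + (0.10)·(2.5/3.0)·(0.2 − (-2.1)) = -0.2 + (0.083333)·(2.3) = -0.0083.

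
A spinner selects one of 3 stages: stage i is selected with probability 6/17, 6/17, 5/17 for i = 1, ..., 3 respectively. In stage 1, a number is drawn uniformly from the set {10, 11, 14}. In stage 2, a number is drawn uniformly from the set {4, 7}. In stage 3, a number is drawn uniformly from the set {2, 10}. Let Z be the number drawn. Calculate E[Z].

133/17

E[Z | stage 1] = (10+11+14)/3 = 35/3.
E[Z | stage 2] = (4+7)/2 = 11/2.
E[Z | stage 3] = (2+10)/2 = 6.
E[Z] = (6/17)·(35/3) + (6/17)·(11/2) + (5/17)·(6) = 133/17.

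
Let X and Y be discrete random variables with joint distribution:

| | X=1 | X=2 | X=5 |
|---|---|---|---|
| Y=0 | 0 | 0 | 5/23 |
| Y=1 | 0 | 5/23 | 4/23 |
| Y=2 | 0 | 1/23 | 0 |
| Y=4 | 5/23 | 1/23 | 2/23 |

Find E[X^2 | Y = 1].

40/3

P(Y = 1) = 9/23.
Σ X^2·P over the event = 4·(5/23) + 25·(4/23) = 120/23.
E[X^2 | Y = 1] = (120/23) / (9/23) = 40/3.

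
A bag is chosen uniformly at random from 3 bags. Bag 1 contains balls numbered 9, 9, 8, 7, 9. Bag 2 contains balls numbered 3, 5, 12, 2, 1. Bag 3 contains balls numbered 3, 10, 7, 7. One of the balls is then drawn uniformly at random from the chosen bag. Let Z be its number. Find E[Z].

79/12

E[Z | bag 1] = (9+9+8+7+9)/5 = 42/5.
E[Z | bag 2] = (3+5+12+2+1)/5 = 23/5.
E[Z | bag 3] = (3+10+7+7)/4 = 27/4.
By the law of total expectation,
E[Z] = (1/3)·(42/5) + (1/3)·(23/5) + (1/3)·(27/4) = 79/12.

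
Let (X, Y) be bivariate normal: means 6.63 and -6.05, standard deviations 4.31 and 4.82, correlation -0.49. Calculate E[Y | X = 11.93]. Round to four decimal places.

The regression of Y on X has slope ρ·σ_Y/σ_X and passes through (μ_X, μ_Y).
E[Y | X=11.93] = -6.05 + (-0.49)·(4.82/4.31)·(11.93 − (6.63)) = -6.05 + (-0.54798)·(5.3) = -8.9543.

-8.9543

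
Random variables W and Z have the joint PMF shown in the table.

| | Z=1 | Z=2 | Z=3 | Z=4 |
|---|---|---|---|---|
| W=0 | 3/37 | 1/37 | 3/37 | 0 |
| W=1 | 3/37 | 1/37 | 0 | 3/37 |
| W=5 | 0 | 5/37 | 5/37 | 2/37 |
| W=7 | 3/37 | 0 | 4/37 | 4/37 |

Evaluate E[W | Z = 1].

P(Z = 1) = 9/37.
Σ W·P over the event = 0·(3/37) + 1·(3/37) + 7·(3/37) = 24/37.
E[W | Z = 1] = (24/37) / (9/37) = 8/3.

8/3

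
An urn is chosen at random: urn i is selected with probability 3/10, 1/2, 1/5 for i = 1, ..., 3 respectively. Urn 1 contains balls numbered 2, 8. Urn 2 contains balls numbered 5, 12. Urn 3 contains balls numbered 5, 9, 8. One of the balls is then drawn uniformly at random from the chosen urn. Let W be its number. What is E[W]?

433/60

E[W | urn 1] = (2+8)/2 = 5.
E[W | urn 2] = (5+12)/2 = 17/2.
E[W | urn 3] = (5+9+8)/3 = 22/3.
By the law of total expectation,
E[W] = (3/10)·(5) + (1/2)·(17/2) + (1/5)·(22/3) = 433/60.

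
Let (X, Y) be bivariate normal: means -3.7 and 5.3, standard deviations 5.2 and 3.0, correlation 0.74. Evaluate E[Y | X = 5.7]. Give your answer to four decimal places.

9.3131

E[Y | X=x] = μ_Y + ρ(σ_Y/σ_X)(x − μ_X) for jointly normal variables.
E[Y | X=5.7] = 5.3 + (0.74)·(3.0/5.2)·(5.7 − (-3.7)) = 5.3 + (0.426923)·(9.4) = 9.3131.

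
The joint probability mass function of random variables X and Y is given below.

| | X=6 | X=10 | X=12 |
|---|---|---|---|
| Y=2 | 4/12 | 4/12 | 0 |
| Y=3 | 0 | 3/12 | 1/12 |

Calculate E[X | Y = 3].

21/2

P(Y = 3) = 1/3.
Σ X·P over the event = 10·(3/12) + 12·(1/12) = 7/2.
E[X | Y = 3] = (7/2) / (1/3) = 21/2.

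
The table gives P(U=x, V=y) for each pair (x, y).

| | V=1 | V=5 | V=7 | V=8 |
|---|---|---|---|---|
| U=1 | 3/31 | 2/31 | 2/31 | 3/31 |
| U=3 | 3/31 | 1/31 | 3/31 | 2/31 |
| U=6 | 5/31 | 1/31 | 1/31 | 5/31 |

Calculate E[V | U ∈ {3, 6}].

34/7

P(U ∈ {3, 6}) = 21/31.
Σ V·P over the event = 1·(3/31) + 5·(1/31) + 7·(3/31) + 8·(2/31) + 1·(5/31) + 5·(1/31) + 7·(1/31) + 8·(5/31) = 102/31.
E[V | U ∈ {3, 6}] = (102/31) / (21/31) = 34/7.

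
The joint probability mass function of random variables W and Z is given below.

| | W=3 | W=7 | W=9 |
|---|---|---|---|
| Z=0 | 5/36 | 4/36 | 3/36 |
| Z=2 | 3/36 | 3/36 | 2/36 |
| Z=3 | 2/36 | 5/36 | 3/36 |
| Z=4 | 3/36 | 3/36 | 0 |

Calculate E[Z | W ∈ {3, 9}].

P(W ∈ {3, 9}) = 7/12.
Summing Z·P(W=x,Z=y) over the conditioning event gives 37/36.
E[Z | W ∈ {3, 9}] = (37/36) / (7/12) = 37/21.

37/21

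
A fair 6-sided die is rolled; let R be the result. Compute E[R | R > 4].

11/2

Given R > 4, R is equally likely to be any of {5, 6}.
E[R | R > 4] = (5 + 6) / 2 = 11/2.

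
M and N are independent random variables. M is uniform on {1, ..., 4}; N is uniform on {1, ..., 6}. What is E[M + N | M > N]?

P(M > N) = 1/4.
Summing (M+N)·P(x,y) over outcomes with M > N gives 5/4.
E[M + N | M > N] = (5/4) / (1/4) = 5.

5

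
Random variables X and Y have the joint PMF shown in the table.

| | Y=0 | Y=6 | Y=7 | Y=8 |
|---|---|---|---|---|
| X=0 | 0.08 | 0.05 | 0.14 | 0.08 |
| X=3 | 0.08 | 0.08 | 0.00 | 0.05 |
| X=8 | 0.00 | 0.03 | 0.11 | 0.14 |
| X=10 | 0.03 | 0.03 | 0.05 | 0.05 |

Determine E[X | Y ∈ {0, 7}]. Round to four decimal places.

3.9184

P(Y ∈ {0, 7}) = 0.49.
Σ X·P over the event = 0·(0.08) + 0·(0.14) + 3·(0.08) + 8·(0.11) + 10·(0.03) + 10·(0.05) = 1.92.
E[X | Y ∈ {0, 7}] = (1.92) / (0.49) = 3.9184.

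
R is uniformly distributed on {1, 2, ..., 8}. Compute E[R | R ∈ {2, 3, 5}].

P(R ∈ {2, 3, 5}) = 3/8.
Σ over the event: 2·1/8 + 3·1/8 + 5·1/8 = 5/4.
E[R | R ∈ {2, 3, 5}] = (5/4) / (3/8) = 10/3.

10/3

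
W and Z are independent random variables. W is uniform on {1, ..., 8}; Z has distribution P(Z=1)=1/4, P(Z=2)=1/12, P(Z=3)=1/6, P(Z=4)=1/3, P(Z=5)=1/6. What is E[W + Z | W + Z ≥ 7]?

564/61

P(W + Z ≥ 7) = 61/96.
Summing (W+Z)·P(x,y) over outcomes with W + Z ≥ 7 gives 47/8.
E[W + Z | W + Z ≥ 7] = (47/8) / (61/96) = 564/61.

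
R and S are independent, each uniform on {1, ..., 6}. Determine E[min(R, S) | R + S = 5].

Outcomes with R + S = 5: (1,4), (2,3), (3,2), (4,1), each with probability 1/36.
E[min(R, S) | R + S = 5] = (1 + 2 + 2 + 1) / 4 = 3/2.

3/2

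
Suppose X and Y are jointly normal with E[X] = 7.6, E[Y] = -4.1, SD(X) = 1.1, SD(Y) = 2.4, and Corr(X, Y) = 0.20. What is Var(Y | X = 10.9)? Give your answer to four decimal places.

The conditional variance in a bivariate normal is σ_Y²(1 − ρ²), independent of x.
Var(Y | X=10.9) = (2.4)²·(1 − (0.20)²) = 5.76·0.96 = 5.5296.

5.5296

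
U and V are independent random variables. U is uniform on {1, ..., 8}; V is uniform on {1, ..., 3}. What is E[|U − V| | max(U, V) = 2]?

2/3

Outcomes with max(U, V) = 2: (1,2), (2,1), (2,2), each with probability 1/24.
E[|U − V| | max(U, V) = 2] = (1 + 1 + 0) / 3 = 2/3.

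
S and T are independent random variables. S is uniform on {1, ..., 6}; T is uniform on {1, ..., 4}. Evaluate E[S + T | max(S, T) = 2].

10/3

Outcomes with max(S, T) = 2: (1,2), (2,1), (2,2), each with probability 1/24.
E[S + T | max(S, T) = 2] = (3 + 3 + 4) / 3 = 10/3.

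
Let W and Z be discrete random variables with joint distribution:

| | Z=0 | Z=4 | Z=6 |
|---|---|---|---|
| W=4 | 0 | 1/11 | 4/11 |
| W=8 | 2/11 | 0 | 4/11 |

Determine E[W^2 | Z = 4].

P(Z = 4) = 1/11.
Summing W^2·P(W=x,Z=y) over the conditioning event gives 16/11.
E[W^2 | Z = 4] = (16/11) / (1/11) = 16.

16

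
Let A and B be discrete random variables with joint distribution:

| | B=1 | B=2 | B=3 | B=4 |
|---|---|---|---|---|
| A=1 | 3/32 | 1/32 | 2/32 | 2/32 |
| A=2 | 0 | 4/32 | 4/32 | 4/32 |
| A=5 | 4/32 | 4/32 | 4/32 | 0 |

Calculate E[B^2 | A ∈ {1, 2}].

P(A ∈ {1, 2}) = 5/8.
Σ B^2·P over the event = 1·(3/32) + 4·(1/32) + 9·(2/32) + 16·(2/32) + 4·(4/32) + 9·(4/32) + 16·(4/32) = 173/32.
E[B^2 | A ∈ {1, 2}] = (173/32) / (5/8) = 173/20.

173/20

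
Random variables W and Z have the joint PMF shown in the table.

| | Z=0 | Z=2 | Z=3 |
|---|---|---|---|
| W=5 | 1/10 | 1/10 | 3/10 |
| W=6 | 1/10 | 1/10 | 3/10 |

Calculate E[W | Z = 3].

11/2

P(Z = 3) = 3/5.
Σ W·P over the event = 5·(3/10) + 6·(3/10) = 33/10.
E[W | Z = 3] = (33/10) / (3/5) = 11/2.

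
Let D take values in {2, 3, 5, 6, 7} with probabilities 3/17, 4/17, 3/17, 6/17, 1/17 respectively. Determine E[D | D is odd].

P(D is odd) = 8/17.
Σ over the event: 3·4/17 + 5·3/17 + 7·1/17 = 2.
E[D | D is odd] = (2) / (8/17) = 17/4.

17/4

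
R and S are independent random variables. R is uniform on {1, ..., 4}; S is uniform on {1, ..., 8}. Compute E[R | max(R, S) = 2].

P(max(R, S) = 2) = 3/32.
Summing R·P(x,y) over outcomes with max(R, S) = 2 gives 5/32.
E[R | max(R, S) = 2] = (5/32) / (3/32) = 5/3.

5/3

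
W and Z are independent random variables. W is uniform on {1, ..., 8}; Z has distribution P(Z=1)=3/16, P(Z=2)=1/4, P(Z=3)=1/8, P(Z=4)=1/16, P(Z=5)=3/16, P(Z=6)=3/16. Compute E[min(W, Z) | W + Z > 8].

215/54

P(W + Z > 8) = 27/64.
Summing min(W,Z)·P(x,y) over outcomes with W + Z > 8 gives 215/128.
E[min(W, Z) | W + Z > 8] = (215/128) / (27/64) = 215/54.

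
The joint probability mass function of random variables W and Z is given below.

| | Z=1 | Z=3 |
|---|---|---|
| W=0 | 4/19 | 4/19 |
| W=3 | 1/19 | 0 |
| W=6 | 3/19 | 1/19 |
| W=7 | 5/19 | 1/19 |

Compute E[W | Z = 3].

P(Z = 3) = 6/19.
Σ W·P over the event = 0·(4/19) + 6·(1/19) + 7·(1/19) = 13/19.
E[W | Z = 3] = (13/19) / (6/19) = 13/6.

13/6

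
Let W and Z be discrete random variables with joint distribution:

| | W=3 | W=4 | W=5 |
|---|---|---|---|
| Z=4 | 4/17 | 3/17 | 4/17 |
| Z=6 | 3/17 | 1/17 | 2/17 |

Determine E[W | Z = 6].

23/6

P(Z = 6) = 6/17.
Σ W·P over the event = 3·(3/17) + 4·(1/17) + 5·(2/17) = 23/17.
E[W | Z = 6] = (23/17) / (6/17) = 23/6.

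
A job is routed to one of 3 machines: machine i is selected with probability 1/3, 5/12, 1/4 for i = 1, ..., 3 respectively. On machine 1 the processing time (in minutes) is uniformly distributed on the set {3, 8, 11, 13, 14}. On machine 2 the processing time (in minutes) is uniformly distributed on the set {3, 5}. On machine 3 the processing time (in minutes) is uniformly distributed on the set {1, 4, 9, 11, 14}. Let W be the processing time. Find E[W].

E[W | machine 1] = (3+8+11+13+14)/5 = 49/5.
E[W | machine 2] = (3+5)/2 = 4.
E[W | machine 3] = (1+4+9+11+14)/5 = 39/5.
By the law of total expectation,
E[W] = (1/3)·(49/5) + (5/12)·(4) + (1/4)·(39/5) = 413/60.

413/60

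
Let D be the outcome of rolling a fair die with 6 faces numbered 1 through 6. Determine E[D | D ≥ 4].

Given D ≥ 4, D is equally likely to be any of {4, 5, 6}.
E[D | D ≥ 4] = (4 + 5 + 6) / 3 = 5.

5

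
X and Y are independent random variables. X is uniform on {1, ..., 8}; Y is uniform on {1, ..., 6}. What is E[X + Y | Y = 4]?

17/2

Outcomes with Y = 4: (1,4), (2,4), (3,4), (4,4), (5,4), (6,4), (7,4), (8,4), each with probability 1/48.
E[X + Y | Y = 4] = (5 + 6 + 7 + 8 + 9 + 10 + 11 + 12) / 8 = 17/2.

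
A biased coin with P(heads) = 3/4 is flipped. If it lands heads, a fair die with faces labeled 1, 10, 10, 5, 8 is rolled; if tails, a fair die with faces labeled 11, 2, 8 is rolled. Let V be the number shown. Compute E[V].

E[V | heads] = (1+10+10+5+8)/5 = 34/5.
E[V | tails] = (11+2+8)/3 = 7.
By the law of total expectation,
E[V] = (3/4)·(34/5) + (1/4)·(7) = 137/20.

137/20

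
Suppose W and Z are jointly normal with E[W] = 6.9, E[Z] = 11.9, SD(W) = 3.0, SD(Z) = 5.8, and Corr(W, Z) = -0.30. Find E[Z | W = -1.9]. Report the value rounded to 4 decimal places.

17.0040

The regression of Z on W has slope ρ·σ_Z/σ_W and passes through (μ_W, μ_Z).
E[Z | W=-1.9] = 11.9 + (-0.30)·(5.8/3.0)·(-1.9 − (6.9)) = 11.9 + (-0.58)·(-8.8) = 17.0040.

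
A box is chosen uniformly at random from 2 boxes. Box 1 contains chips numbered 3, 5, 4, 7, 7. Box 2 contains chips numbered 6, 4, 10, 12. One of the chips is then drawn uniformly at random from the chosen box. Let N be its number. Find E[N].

E[N | box 1] = (3+5+4+7+7)/5 = 26/5.
E[N | box 2] = (6+4+10+12)/4 = 8.
E[N] = (1/2)·(26/5) + (1/2)·(8) = 33/5.

33/5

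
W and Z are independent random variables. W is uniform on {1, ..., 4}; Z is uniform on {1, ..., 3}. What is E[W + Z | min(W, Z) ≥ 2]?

11/2

Outcomes with min(W, Z) ≥ 2: (2,2), (2,3), (3,2), (3,3), (4,2), (4,3), each with probability 1/12.
E[W + Z | min(W, Z) ≥ 2] = (4 + 5 + 5 + 6 + 6 + 7) / 6 = 11/2.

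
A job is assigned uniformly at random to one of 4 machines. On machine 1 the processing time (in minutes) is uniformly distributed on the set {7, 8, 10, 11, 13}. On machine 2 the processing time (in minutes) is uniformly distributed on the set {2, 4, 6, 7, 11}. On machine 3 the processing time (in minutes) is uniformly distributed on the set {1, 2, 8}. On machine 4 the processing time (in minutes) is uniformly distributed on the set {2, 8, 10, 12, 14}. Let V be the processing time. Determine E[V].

E[V | machine 1] = (7+8+10+11+13)/5 = 49/5.
E[V | machine 2] = (2+4+6+7+11)/5 = 6.
E[V | machine 3] = (1+2+8)/3 = 11/3.
E[V | machine 4] = (2+8+10+12+14)/5 = 46/5.
By the law of total expectation,
E[V] = (1/4)·(49/5) + (1/4)·(6) + (1/4)·(11/3) + (1/4)·(46/5) = 43/6.

43/6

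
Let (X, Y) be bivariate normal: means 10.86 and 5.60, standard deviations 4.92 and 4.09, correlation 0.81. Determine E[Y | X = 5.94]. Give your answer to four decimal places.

2.2871

E[Y | X=x] = μ_Y + ρ(σ_Y/σ_X)(x − μ_X) for jointly normal variables.
E[Y | X=5.94] = 5.60 + (0.81)·(4.09/4.92)·(5.94 − (10.86)) = 5.60 + (0.67335)·(-4.92) = 2.2871.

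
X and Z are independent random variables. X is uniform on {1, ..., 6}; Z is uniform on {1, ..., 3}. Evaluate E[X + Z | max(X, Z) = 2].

Outcomes with max(X, Z) = 2: (1,2), (2,1), (2,2), each with probability 1/18.
E[X + Z | max(X, Z) = 2] = (3 + 3 + 4) / 3 = 10/3.

10/3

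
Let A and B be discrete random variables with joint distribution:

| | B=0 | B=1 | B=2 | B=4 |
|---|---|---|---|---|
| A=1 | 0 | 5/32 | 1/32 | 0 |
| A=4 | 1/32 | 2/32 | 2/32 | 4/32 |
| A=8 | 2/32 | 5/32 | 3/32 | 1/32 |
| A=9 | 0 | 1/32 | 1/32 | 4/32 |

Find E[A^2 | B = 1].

438/13

P(B = 1) = 13/32.
Summing A^2·P(A=x,B=y) over the conditioning event gives 219/16.
E[A^2 | B = 1] = (219/16) / (13/32) = 438/13.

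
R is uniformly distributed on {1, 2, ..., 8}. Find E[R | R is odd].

Given R is odd, R is equally likely to be any of {1, 3, 5, 7}.
E[R | R is odd] = (1 + 3 + 5 + 7) / 4 = 4.

4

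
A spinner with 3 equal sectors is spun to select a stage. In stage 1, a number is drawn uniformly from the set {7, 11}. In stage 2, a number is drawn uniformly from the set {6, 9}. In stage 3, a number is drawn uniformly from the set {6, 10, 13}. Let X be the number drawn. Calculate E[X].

E[X | stage 1] = (7+11)/2 = 9.
E[X | stage 2] = (6+9)/2 = 15/2.
E[X | stage 3] = (6+10+13)/3 = 29/3.
E[X] = (1/3)·(9) + (1/3)·(15/2) + (1/3)·(29/3) = 157/18.

157/18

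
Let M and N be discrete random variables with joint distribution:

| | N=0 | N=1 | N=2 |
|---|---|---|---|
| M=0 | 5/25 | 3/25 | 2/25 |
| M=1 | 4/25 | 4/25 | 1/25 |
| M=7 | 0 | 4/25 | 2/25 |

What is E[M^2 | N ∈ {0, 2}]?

103/14

P(N ∈ {0, 2}) = 14/25.
Σ M^2·P over the event = 0·(5/25) + 0·(2/25) + 1·(4/25) + 1·(1/25) + 49·(2/25) = 103/25.
E[M^2 | N ∈ {0, 2}] = (103/25) / (14/25) = 103/14.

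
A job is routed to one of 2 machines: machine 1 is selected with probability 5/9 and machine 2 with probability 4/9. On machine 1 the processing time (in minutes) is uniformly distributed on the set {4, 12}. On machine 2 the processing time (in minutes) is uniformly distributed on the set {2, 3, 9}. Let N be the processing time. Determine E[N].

176/27

E[N | machine 1] = (4+12)/2 = 8.
E[N | machine 2] = (2+3+9)/3 = 14/3.
E[N] = (5/9)·(8) + (4/9)·(14/3) = 176/27.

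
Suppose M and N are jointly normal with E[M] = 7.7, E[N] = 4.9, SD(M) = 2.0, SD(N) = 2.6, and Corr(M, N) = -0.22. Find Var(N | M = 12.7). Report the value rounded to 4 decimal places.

6.4328

For a bivariate normal, Var(N | M=x) = σ_N²(1 − ρ²).
Var(N | M=12.7) = (2.6)²·(1 − (-0.22)²) = 6.76·0.9516 = 6.4328.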